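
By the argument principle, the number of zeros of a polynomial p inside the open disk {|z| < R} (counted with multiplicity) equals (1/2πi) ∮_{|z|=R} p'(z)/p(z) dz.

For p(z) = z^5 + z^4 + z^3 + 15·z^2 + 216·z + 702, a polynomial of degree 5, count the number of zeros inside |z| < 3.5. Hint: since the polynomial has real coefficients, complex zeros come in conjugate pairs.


The zeros of p are: -3, (-2 + 3i), (-2 - 3i), (3 + 3i), (3 - 3i).
Their magnitudes are: 3, 3.606, 3.606, 4.243, 4.243.
Zeros with |z| < R = 3.5: -3.
Count = 1.
By the argument principle, (1/2πi) ∮_{|z|=R} p'(z)/p(z) dz equals exactly this count.

Number of zeros inside |z| < 3.5: 1.


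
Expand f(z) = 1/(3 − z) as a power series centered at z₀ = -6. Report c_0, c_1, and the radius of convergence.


Let w = z − z₀, so z = z₀ + w.
Then 3 − z = 3 − (z₀ + w) = (3 − z₀) − w = 9 − w.
f(z) = 1/(9 − w) = (1/(9)) · 1/(1 − w/(9)) = Σ_{n≥0} w^n / (9)^(n+1).
So c_n = 1/(9)^(n+1):
  c_0 = 1/(9)^1 = 1/9.
  c_1 = 1/(9)^2 = 1/81.
The series is valid for |w/d| < 1, i.e. |z − z₀| < |d|.
Radius of convergence: R = |3 − z₀| = |9| = 9 (distance from z₀ to the singularity z = 3).

c_0 = 1/9, c_1 = 1/81; R = 9.


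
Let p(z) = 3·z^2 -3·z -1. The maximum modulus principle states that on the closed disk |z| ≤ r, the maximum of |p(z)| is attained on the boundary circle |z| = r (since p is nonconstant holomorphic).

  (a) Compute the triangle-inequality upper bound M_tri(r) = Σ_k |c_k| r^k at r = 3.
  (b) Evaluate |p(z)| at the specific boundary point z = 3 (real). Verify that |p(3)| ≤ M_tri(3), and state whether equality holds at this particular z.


Coefficients: c_0 = -1, c_1 = -3, c_2 = 3. Radius r = 3.
Part (a). Triangle bound: M_tri(r) = Σ_k |c_k| r^k
  = |-1|·3^0 + |-3|·3^1 + |3|·3^2
  = 1 + 9 + 27 = 37.
This bounds M(r) := max_{|z|=r} |p(z)| from above; equality holds iff all terms c_k z^k can be made to align in phase at a single z on |z|=r.
Part (b). At z = 3 (real, on the circle |z| = r):
  p(3) = (-1)·3^0 + (-3)·3^1 + (3)·3^2 = 17.
  |p(3)| = 17.
Check: |p(3)| = 17 ≤ 37 = M_tri(3). ✓ Equality does not hold at z = 3 (the coefficients have mixed signs, so the terms do not all align in phase there).

M_tri(3) = 37; |p(3)| = 17; equality at z=3: no.


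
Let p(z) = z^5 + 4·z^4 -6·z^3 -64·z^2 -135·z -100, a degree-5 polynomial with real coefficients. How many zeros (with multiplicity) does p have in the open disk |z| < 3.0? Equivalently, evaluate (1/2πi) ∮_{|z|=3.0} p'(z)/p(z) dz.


The zeros of p are: 4, (-2 + 1i), (-2 - 1i), (-2 + 1i), (-2 - 1i).
Their magnitudes are: 4, 2.236, 2.236, 2.236, 2.236.
Zeros with |z| < R = 3.0: (-2 + 1i), (-2 - 1i), (-2 + 1i), (-2 - 1i).
Count = 4.
By the argument principle, (1/2πi) ∮_{|z|=R} p'(z)/p(z) dz equals exactly this count.

Number of zeros inside |z| < 3.0: 4.


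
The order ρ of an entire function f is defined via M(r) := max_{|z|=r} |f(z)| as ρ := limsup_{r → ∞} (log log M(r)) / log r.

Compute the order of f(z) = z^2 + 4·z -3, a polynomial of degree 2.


|f(z)| ≤ Σ|c_k|·r^k = O(r^2) as r → ∞. Polynomial growth is O(e^{r^ε}) for every ε > 0 (since r^2/e^{r^ε} → 0), so ρ ≤ ε for all ε > 0, i.e. ρ = 0. Every nonconstant polynomial has order 0.
Therefore ρ = 0.

Order ρ = 0.


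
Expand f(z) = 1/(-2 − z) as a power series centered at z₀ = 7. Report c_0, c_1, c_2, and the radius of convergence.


Let w = z − z₀, so z = z₀ + w.
Then -2 − z = -2 − (z₀ + w) = (-2 − z₀) − w = -9 − w.
f(z) = 1/(-9 − w) = (1/(-9)) · 1/(1 − w/(-9)) = Σ_{n≥0} w^n / (-9)^(n+1).
So c_n = 1/(-9)^(n+1):
  c_0 = 1/(-9)^1 = -1/9.
  c_1 = 1/(-9)^2 = 1/81.
  c_2 = 1/(-9)^3 = -1/729.
The series is valid for |w/d| < 1, i.e. |z − z₀| < |d|.
Radius of convergence: R = |-2 − z₀| = |-9| = 9 (distance from z₀ to the singularity z = -2).

c_0 = -1/9, c_1 = 1/81, c_2 = -1/729; R = 9.


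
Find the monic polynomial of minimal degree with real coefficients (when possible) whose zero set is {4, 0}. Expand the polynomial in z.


The polynomial is p(z) = ∏_{α ∈ S} (z − α), where S = {4, 0}.
Expanding the product yields: p(z) = z^2 -4·z.
The resulting polynomial has degree 2 and real coefficients as required.

p(z) = z^2 -4·z.


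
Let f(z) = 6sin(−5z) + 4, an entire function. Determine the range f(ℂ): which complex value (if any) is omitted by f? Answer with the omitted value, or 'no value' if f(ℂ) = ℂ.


Little Picard bounds the complement of f(ℂ) to at most one point.
sin is entire and surjective onto ℂ: for every w ∈ ℂ, sin(ζ) = w has a solution ζ ∈ ℂ (e.g., via the complex inverse arcsin). With ζ = −5z this gives z = ζ/(-5). Then 6·sin(−5z) takes every value in 6·ℂ = ℂ, and adding 4 is a bijection of ℂ. So f is surjective and omits no value. (Note: only on the real line is sin bounded by [−1, 1].)

Omitted value: no value.


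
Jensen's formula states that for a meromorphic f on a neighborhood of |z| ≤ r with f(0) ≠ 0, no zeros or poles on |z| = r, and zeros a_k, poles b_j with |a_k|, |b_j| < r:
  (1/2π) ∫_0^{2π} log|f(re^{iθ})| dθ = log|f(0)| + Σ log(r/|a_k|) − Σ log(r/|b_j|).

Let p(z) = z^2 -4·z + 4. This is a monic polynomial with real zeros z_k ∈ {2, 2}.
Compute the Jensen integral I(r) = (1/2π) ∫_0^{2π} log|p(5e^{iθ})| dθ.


Zeros: 2, 2; r = 5.
Inside |z| < r: 2, 2. Outside (|z| ≥ r): ∅.
p(0) = 4, so log|p(0)| = log(4) = 1.3863.
Apply Jensen: I(r) = log|p(0)| + Σ_k log(r/|z_k|), summed over zeros inside |z| < r.
  log(r/|z_k|) for z_k = 2: log(5/2) = 0.9163
  log(r/|z_k|) for z_k = 2: log(5/2) = 0.9163
Sum over inside zeros: 1.8326.
I(r) = log|p(0)| + (inside sum) = 1.3863 + 1.8326 = 3.2189.
Closed form (all zeros inside, monic): I(r) = n·log(r) = 2·log(5) = 3.2189. ✓

I(r) ≈ 3.2189.


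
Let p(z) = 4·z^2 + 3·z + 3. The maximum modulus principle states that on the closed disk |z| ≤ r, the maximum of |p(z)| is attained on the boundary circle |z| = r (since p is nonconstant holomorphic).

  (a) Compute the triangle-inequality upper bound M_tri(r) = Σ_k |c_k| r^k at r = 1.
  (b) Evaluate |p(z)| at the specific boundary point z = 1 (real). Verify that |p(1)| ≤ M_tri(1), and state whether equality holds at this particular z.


Coefficients: c_0 = 3, c_1 = 3, c_2 = 4. Radius r = 1.
Part (a). Triangle bound: M_tri(r) = Σ_k |c_k| r^k
  = |3|·1^0 + |3|·1^1 + |4|·1^2
  = 3 + 3 + 4 = 10.
This bounds M(r) := max_{|z|=r} |p(z)| from above; equality holds iff all terms c_k z^k can be made to align in phase at a single z on |z|=r.
Part (b). At z = 1 (real, on the circle |z| = r):
  p(1) = (3)·1^0 + (3)·1^1 + (4)·1^2 = 10.
  |p(1)| = 10.
Since all nonzero coefficients share the same sign, |p(1)| = 10 = M_tri(1); the triangle bound is attained at z = 1, so in fact M(r) = 10.

M_tri(1) = 10; |p(1)| = 10; equality at z=1: yes.


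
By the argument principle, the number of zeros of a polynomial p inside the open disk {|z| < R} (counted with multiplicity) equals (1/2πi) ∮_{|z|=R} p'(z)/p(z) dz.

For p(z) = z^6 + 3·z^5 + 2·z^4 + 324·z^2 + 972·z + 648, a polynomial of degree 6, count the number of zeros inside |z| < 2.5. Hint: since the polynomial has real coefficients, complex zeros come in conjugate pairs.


The zeros of p are: (3 + 3i), (3 - 3i), -1, (-3 + 3i), (-3 - 3i), -2.
Their magnitudes are: 4.243, 4.243, 1, 4.243, 4.243, 2.
Zeros with |z| < R = 2.5: -1, -2.
Count = 2.
By the argument principle, (1/2πi) ∮_{|z|=R} p'(z)/p(z) dz equals exactly this count.

Number of zeros inside |z| < 2.5: 2.


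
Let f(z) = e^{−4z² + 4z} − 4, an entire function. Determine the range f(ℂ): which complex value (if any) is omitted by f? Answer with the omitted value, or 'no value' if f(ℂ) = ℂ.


Little Picard bounds the complement of f(ℂ) to at most one point.
The exponent g(z) = −4z² + 4z is a nonconstant polynomial, hence surjective onto ℂ. So e^{g(z)} takes every value in {e^w : w ∈ ℂ} = ℂ ∖ {0}. Adding -4 shifts the range to ℂ ∖ {-4}. f omits exactly -4.

Omitted value: -4.


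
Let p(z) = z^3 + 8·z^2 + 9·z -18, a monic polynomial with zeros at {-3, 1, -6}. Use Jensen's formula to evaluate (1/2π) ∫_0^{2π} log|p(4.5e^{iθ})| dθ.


Zeros: -6, -3, 1; r = 4.5.
Inside |z| < r: -3, 1. Outside (|z| ≥ r): -6.
p(0) = -18, so log|p(0)| = log(18) = 2.8904.
Apply Jensen: I(r) = log|p(0)| + Σ_k log(r/|z_k|), summed over zeros inside |z| < r.
  log(r/|z_k|) for z_k = -3: log(4.5/3) = 0.4055
  log(r/|z_k|) for z_k = 1: log(4.5/1) = 1.5041
  Outside zeros (-6) contribute nothing to the Jensen sum.
Sum over inside zeros: 1.9095.
I(r) = log|p(0)| + (inside sum) = 2.8904 + 1.9095 = 4.7999.
Note: since some zeros are outside |z| ≤ r, the simplified n·log(r) form does NOT apply — only the inside zeros contribute.

I(r) ≈ 4.7999.


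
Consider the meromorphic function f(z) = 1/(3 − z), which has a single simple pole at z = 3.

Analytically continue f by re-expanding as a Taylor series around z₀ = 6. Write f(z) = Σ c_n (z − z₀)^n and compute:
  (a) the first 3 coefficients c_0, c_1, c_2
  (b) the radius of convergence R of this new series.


Let w = z − z₀, so z = z₀ + w.
Then 3 − z = 3 − (z₀ + w) = (3 − z₀) − w = -3 − w.
f(z) = 1/(-3 − w) = (1/(-3)) · 1/(1 − w/(-3)) = Σ_{n≥0} w^n / (-3)^(n+1).
So c_n = 1/(-3)^(n+1):
  c_0 = 1/(-3)^1 = -1/3.
  c_1 = 1/(-3)^2 = 1/9.
  c_2 = 1/(-3)^3 = -1/27.
The series is valid for |w/d| < 1, i.e. |z − z₀| < |d|.
Radius of convergence: R = |3 − z₀| = |-3| = 3 (distance from z₀ to the singularity z = 3).

c_0 = -1/3, c_1 = 1/9, c_2 = -1/27; R = 3.


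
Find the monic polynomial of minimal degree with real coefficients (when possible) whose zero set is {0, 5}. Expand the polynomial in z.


The polynomial is p(z) = ∏_{α ∈ S} (z − α), where S = {0, 5}.
Expanding the product yields: p(z) = z^2 -5·z.
The resulting polynomial has degree 2 and real coefficients as required.

p(z) = z^2 -5·z.


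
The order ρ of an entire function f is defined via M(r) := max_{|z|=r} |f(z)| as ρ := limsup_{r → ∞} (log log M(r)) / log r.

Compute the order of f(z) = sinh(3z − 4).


sinh(w) is a linear combination of e^{iw} and e^{−iw} (or e^w, e^{−w} in the hyperbolic case), so |sinh(w)| ≤ e^{|w|}. With w = 3z − 4, |w| ≤ 3|z| + 4 = 3r + 4 on |z| = r, giving M(r) ≤ e^{3r + 4}, so ρ ≤ 1. On a suitable ray (z = it for sin/cos; z = t for sinh/cosh, t real → ∞), |sinh(3z − 4)| grows like e^{3|t|}/2, so ρ ≥ 1. Hence ρ = 1.
Therefore ρ = 1.

Order ρ = 1.


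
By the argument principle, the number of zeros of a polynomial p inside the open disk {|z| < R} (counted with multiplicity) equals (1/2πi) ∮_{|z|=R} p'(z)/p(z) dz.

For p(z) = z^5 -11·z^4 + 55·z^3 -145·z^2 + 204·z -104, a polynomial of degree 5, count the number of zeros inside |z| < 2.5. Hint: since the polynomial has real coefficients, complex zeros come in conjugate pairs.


The zeros of p are: 1, (3 + 2i), (3 - 2i), (2 + 2i), (2 - 2i).
Their magnitudes are: 1, 3.606, 3.606, 2.828, 2.828.
Zeros with |z| < R = 2.5: 1.
Count = 1.
By the argument principle, (1/2πi) ∮_{|z|=R} p'(z)/p(z) dz equals exactly this count.

Number of zeros inside |z| < 2.5: 1.


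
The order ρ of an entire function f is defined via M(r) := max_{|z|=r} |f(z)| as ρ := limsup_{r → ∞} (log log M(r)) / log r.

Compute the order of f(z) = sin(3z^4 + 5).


Write sin(w) = (e^{iw} ± e^{−iw})/(2 or 2i), so |sin(w)| ≤ e^{|w|}. With w = 3z^4 + 5, |w| ≤ 3r^4 + 5 on |z|=r, giving M(r) ≤ e^{3r^4 + 5} and ρ ≤ 4. For the lower bound, choose z on |z|=r with 3z^4 purely imaginary of modulus 3r^4; then |sin(3z^4 + 5)| grows like e^{3r^4}/2, so ρ ≥ 4. Hence ρ = 4.
Therefore ρ = 4.

Order ρ = 4.


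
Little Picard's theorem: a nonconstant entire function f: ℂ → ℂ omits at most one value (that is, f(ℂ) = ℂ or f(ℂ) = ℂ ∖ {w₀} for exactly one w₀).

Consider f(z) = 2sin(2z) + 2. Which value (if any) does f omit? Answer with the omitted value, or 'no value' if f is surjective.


Little Picard bounds the complement of f(ℂ) to at most one point.
sin is entire and surjective onto ℂ: for every w ∈ ℂ, sin(ζ) = w has a solution ζ ∈ ℂ (e.g., via the complex inverse arcsin). With ζ = 2z this gives z = ζ/(2). Then 2·sin(2z) takes every value in 2·ℂ = ℂ, and adding 2 is a bijection of ℂ. So f is surjective and omits no value. (Note: only on the real line is sin bounded by [−1, 1].)

Omitted value: no value.


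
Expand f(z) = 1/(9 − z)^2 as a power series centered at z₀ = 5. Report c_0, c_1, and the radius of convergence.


Let w = z − z₀, so z = z₀ + w.
Then 9 − z = 9 − (z₀ + w) = (9 − z₀) − w = 4 − w.
f(z) = 1/(4 − w)^2 = (1/(4)^2) · (1 − w/(4))^{−2}.
By the binomial series (1−u)^{−2} = Σ_{n≥0} C(n+1, 1) u^n for |u|<1, with u = w/(4):
  c_n = C(n+1, 1) / (4)^(n+2).
  c_0 = 1/(4)^2 = 1/16.
  c_1 = 2/(4)^3 = 1/32.
The series is valid for |w/d| < 1, i.e. |z − z₀| < |d|.
Radius of convergence: R = |9 − z₀| = |4| = 4 (distance from z₀ to the singularity z = 9).

c_0 = 1/16, c_1 = 1/32; R = 4.


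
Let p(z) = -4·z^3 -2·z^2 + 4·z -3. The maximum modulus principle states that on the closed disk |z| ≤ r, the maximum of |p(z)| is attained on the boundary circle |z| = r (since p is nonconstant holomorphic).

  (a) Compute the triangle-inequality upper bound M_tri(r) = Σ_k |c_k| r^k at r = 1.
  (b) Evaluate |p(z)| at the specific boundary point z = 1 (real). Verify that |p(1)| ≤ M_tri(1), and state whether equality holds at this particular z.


Coefficients: c_0 = -3, c_1 = 4, c_2 = -2, c_3 = -4. Radius r = 1.
Part (a). Triangle bound: M_tri(r) = Σ_k |c_k| r^k
  = |-3|·1^0 + |4|·1^1 + |-2|·1^2 + |-4|·1^3
  = 3 + 4 + 2 + 4 = 13.
This bounds M(r) := max_{|z|=r} |p(z)| from above; equality holds iff all terms c_k z^k can be made to align in phase at a single z on |z|=r.
Part (b). At z = 1 (real, on the circle |z| = r):
  p(1) = (-3)·1^0 + (4)·1^1 + (-2)·1^2 + (-4)·1^3 = -5.
  |p(1)| = 5.
Check: |p(1)| = 5 ≤ 13 = M_tri(1). ✓ Equality does not hold at z = 1 (the coefficients have mixed signs, so the terms do not all align in phase there).

M_tri(1) = 13; |p(1)| = 5; equality at z=1: no.


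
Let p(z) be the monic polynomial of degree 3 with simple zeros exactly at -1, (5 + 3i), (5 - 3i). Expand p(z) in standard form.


The polynomial is p(z) = ∏_{α ∈ S} (z − α), where S = {-1, (5 + 3i), (5 - 3i)}.
Expanding the product yields: p(z) = z^3 -9·z^2 + 24·z + 34.
Note conjugate pairs combine to real quadratics: (z − (5+3i))(z − (5−3i)) = z² − 10z + 34.
The resulting polynomial has degree 3 and real coefficients as required.

p(z) = z^3 -9·z^2 + 24·z + 34.


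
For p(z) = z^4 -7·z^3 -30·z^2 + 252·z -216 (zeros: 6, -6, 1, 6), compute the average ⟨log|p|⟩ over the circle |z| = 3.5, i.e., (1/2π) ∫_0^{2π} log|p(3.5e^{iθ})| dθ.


Zeros: -6, 1, 6, 6; r = 3.5.
Inside |z| < r: 1. Outside (|z| ≥ r): -6, 6, 6.
p(0) = -216, so log|p(0)| = log(216) = 5.3753.
Apply Jensen: I(r) = log|p(0)| + Σ_k log(r/|z_k|), summed over zeros inside |z| < r.
  log(r/|z_k|) for z_k = 1: log(3.5/1) = 1.2528
  Outside zeros (-6, 6, 6) contribute nothing to the Jensen sum.
Sum over inside zeros: 1.2528.
I(r) = log|p(0)| + (inside sum) = 5.3753 + 1.2528 = 6.6280.
Note: since some zeros are outside |z| ≤ r, the simplified n·log(r) form does NOT apply — only the inside zeros contribute.

I(r) ≈ 6.6280.


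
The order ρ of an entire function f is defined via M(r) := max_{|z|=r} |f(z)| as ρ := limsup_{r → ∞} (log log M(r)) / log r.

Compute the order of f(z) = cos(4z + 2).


cos(w) is a linear combination of e^{iw} and e^{−iw} (or e^w, e^{−w} in the hyperbolic case), so |cos(w)| ≤ e^{|w|}. With w = 4z + 2, |w| ≤ 4|z| + 2 = 4r + 2 on |z| = r, giving M(r) ≤ e^{4r + 2}, so ρ ≤ 1. On a suitable ray (z = it for sin/cos; z = t for sinh/cosh, t real → ∞), |cos(4z + 2)| grows like e^{4|t|}/2, so ρ ≥ 1. Hence ρ = 1.
Therefore ρ = 1.

Order ρ = 1.


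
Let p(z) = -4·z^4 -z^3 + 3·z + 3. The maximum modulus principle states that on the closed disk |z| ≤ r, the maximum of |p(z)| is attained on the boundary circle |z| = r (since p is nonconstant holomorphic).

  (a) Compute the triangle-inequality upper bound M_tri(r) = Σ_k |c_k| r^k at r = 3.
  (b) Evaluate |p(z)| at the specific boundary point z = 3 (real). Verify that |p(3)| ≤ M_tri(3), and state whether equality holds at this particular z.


Coefficients: c_0 = 3, c_1 = 3, c_2 = 0, c_3 = -1, c_4 = -4. Radius r = 3.
Part (a). Triangle bound: M_tri(r) = Σ_k |c_k| r^k
  = |3|·3^0 + |3|·3^1 + |0|·3^2 + |-1|·3^3 + |-4|·3^4
  = 3 + 9 + 0 + 27 + 324 = 363.
This bounds M(r) := max_{|z|=r} |p(z)| from above; equality holds iff all terms c_k z^k can be made to align in phase at a single z on |z|=r.
Part (b). At z = 3 (real, on the circle |z| = r):
  p(3) = (3)·3^0 + (3)·3^1 + (0)·3^2 + (-1)·3^3 + (-4)·3^4 = -339.
  |p(3)| = 339.
Check: |p(3)| = 339 ≤ 363 = M_tri(3). ✓ Equality does not hold at z = 3 (the coefficients have mixed signs, so the terms do not all align in phase there).

M_tri(3) = 363; |p(3)| = 339; equality at z=3: no.


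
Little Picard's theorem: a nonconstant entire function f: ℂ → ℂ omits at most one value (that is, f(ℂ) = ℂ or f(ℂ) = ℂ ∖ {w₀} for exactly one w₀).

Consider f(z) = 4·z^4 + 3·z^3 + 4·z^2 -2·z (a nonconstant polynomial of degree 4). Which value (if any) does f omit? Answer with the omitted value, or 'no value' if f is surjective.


Little Picard bounds the complement of f(ℂ) to at most one point.
For every w ∈ ℂ, the equation p(z) − w = 0 is a nonconstant polynomial in z and hence has at least one root by the fundamental theorem of algebra. So p is surjective onto ℂ, omitting no value.

Omitted value: no value.


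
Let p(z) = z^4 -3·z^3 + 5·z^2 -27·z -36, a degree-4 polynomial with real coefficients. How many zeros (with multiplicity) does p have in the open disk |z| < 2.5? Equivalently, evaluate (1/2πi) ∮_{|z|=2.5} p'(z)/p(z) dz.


The zeros of p are: -1, (0 + 3i), (0 - 3i), 4.
Their magnitudes are: 1, 3, 3, 4.
Zeros with |z| < R = 2.5: -1.
Count = 1.
By the argument principle, (1/2πi) ∮_{|z|=R} p'(z)/p(z) dz equals exactly this count.

Number of zeros inside |z| < 2.5: 1.


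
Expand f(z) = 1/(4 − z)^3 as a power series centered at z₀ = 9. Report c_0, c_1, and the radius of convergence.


Let w = z − z₀, so z = z₀ + w.
Then 4 − z = 4 − (z₀ + w) = (4 − z₀) − w = -5 − w.
f(z) = 1/(-5 − w)^3 = (1/(-5)^3) · (1 − w/(-5))^{−3}.
By the binomial series (1−u)^{−3} = Σ_{n≥0} C(n+2, 2) u^n for |u|<1, with u = w/(-5):
  c_n = C(n+2, 2) / (-5)^(n+3).
  c_0 = 1/(-5)^3 = -1/125.
  c_1 = 3/(-5)^4 = 3/625.
The series is valid for |w/d| < 1, i.e. |z − z₀| < |d|.
Radius of convergence: R = |4 − z₀| = |-5| = 5 (distance from z₀ to the singularity z = 4).

c_0 = -1/125, c_1 = 3/625; R = 5.


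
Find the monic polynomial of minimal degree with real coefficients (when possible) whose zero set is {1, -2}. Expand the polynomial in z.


The polynomial is p(z) = ∏_{α ∈ S} (z − α), where S = {1, -2}.
Expanding the product yields: p(z) = z^2 + z -2.
The resulting polynomial has degree 2 and real coefficients as required.

p(z) = z^2 + z -2.


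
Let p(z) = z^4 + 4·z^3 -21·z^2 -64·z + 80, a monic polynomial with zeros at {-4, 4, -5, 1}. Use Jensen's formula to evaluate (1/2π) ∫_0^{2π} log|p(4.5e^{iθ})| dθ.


Zeros: -5, -4, 1, 4; r = 4.5.
Inside |z| < r: -4, 1, 4. Outside (|z| ≥ r): -5.
p(0) = 80, so log|p(0)| = log(80) = 4.3820.
Apply Jensen: I(r) = log|p(0)| + Σ_k log(r/|z_k|), summed over zeros inside |z| < r.
  log(r/|z_k|) for z_k = -4: log(4.5/4) = 0.1178
  log(r/|z_k|) for z_k = 4: log(4.5/4) = 0.1178
  log(r/|z_k|) for z_k = 1: log(4.5/1) = 1.5041
  Outside zeros (-5) contribute nothing to the Jensen sum.
Sum over inside zeros: 1.7396.
I(r) = log|p(0)| + (inside sum) = 4.3820 + 1.7396 = 6.1217.
Note: since some zeros are outside |z| ≤ r, the simplified n·log(r) form does NOT apply — only the inside zeros contribute.

I(r) ≈ 6.1217.


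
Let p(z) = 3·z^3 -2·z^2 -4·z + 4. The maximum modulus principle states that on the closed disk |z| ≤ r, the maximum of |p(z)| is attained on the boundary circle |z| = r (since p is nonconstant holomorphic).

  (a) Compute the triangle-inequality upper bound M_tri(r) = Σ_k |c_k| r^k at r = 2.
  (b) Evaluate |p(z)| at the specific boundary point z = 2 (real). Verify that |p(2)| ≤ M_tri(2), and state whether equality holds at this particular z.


Coefficients: c_0 = 4, c_1 = -4, c_2 = -2, c_3 = 3. Radius r = 2.
Part (a). Triangle bound: M_tri(r) = Σ_k |c_k| r^k
  = |4|·2^0 + |-4|·2^1 + |-2|·2^2 + |3|·2^3
  = 4 + 8 + 8 + 24 = 44.
This bounds M(r) := max_{|z|=r} |p(z)| from above; equality holds iff all terms c_k z^k can be made to align in phase at a single z on |z|=r.
Part (b). At z = 2 (real, on the circle |z| = r):
  p(2) = (4)·2^0 + (-4)·2^1 + (-2)·2^2 + (3)·2^3 = 12.
  |p(2)| = 12.
Check: |p(2)| = 12 ≤ 44 = M_tri(2). ✓ Equality does not hold at z = 2 (the coefficients have mixed signs, so the terms do not all align in phase there).

M_tri(2) = 44; |p(2)| = 12; equality at z=2: no.


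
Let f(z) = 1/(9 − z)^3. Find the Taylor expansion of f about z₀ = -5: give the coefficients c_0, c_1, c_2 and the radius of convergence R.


Let w = z − z₀, so z = z₀ + w.
Then 9 − z = 9 − (z₀ + w) = (9 − z₀) − w = 14 − w.
f(z) = 1/(14 − w)^3 = (1/(14)^3) · (1 − w/(14))^{−3}.
By the binomial series (1−u)^{−3} = Σ_{n≥0} C(n+2, 2) u^n for |u|<1, with u = w/(14):
  c_n = C(n+2, 2) / (14)^(n+3).
  c_0 = 1/(14)^3 = 1/2744.
  c_1 = 3/(14)^4 = 3/38416.
  c_2 = 6/(14)^5 = 3/268912.
The series is valid for |w/d| < 1, i.e. |z − z₀| < |d|.
Radius of convergence: R = |9 − z₀| = |14| = 14 (distance from z₀ to the singularity z = 9).

c_0 = 1/2744, c_1 = 3/38416, c_2 = 3/268912; R = 14.


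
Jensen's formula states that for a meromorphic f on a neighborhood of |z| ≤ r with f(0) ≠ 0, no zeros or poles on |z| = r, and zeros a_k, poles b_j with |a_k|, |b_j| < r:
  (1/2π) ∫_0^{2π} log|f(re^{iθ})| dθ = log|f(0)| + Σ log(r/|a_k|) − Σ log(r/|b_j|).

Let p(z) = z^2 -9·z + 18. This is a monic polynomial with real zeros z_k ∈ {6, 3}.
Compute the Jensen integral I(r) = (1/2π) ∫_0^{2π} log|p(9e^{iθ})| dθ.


Zeros: 3, 6; r = 9.
Inside |z| < r: 3, 6. Outside (|z| ≥ r): ∅.
p(0) = 18, so log|p(0)| = log(18) = 2.8904.
Apply Jensen: I(r) = log|p(0)| + Σ_k log(r/|z_k|), summed over zeros inside |z| < r.
  log(r/|z_k|) for z_k = 6: log(9/6) = 0.4055
  log(r/|z_k|) for z_k = 3: log(9/3) = 1.0986
Sum over inside zeros: 1.5041.
I(r) = log|p(0)| + (inside sum) = 2.8904 + 1.5041 = 4.3944.
Closed form (all zeros inside, monic): I(r) = n·log(r) = 2·log(9) = 4.3944. ✓

I(r) ≈ 4.3944.


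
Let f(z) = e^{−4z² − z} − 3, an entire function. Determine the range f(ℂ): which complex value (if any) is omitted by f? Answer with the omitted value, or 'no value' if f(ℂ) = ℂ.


Little Picard bounds the complement of f(ℂ) to at most one point.
The exponent g(z) = −4z² − z is a nonconstant polynomial, hence surjective onto ℂ. So e^{g(z)} takes every value in {e^w : w ∈ ℂ} = ℂ ∖ {0}. Adding -3 shifts the range to ℂ ∖ {-3}. f omits exactly -3.

Omitted value: -3.


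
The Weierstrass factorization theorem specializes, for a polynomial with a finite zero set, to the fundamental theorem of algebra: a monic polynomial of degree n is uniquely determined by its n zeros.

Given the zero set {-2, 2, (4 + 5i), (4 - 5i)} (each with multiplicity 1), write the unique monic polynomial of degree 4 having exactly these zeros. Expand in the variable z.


The polynomial is p(z) = ∏_{α ∈ S} (z − α), where S = {-2, 2, (4 + 5i), (4 - 5i)}.
Expanding the product yields: p(z) = z^4 -8·z^3 + 37·z^2 + 32·z -164.
Note conjugate pairs combine to real quadratics: (z − (4+5i))(z − (4−5i)) = z² − 8z + 41.
The resulting polynomial has degree 4 and real coefficients as required.

p(z) = z^4 -8·z^3 + 37·z^2 + 32·z -164.


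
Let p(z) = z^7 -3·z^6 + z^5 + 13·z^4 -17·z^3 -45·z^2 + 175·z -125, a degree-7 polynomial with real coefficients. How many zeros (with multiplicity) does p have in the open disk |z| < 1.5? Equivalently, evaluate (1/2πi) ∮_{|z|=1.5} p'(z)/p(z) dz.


The zeros of p are: 1, (2 + 1i), (2 - 1i), (-2 + 1i), (-2 - 1i), (1 + 2i), (1 - 2i).
Their magnitudes are: 1, 2.236, 2.236, 2.236, 2.236, 2.236, 2.236.
Zeros with |z| < R = 1.5: 1.
Count = 1.
By the argument principle, (1/2πi) ∮_{|z|=R} p'(z)/p(z) dz equals exactly this count.

Number of zeros inside |z| < 1.5: 1.


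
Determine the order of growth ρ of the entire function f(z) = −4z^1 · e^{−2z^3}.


M(r) = max_{|z|=r} |-4|·|z|^1·|e^{−2z^3}| = 4·r^1 · e^{2r^3} (the factors attain their maxima compatibly on |z|=r). Then log M(r) = log 4 + 1·log r + 2r^3, dominated by the last term, so log log M(r) ~ 3·log r. The polynomial factor -4z^1 contributes only a log r term and does not affect the order. ρ = 3.
Therefore ρ = 3.

Order ρ = 3.


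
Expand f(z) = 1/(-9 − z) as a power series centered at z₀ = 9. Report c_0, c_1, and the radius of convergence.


Let w = z − z₀, so z = z₀ + w.
Then -9 − z = -9 − (z₀ + w) = (-9 − z₀) − w = -18 − w.
f(z) = 1/(-18 − w) = (1/(-18)) · 1/(1 − w/(-18)) = Σ_{n≥0} w^n / (-18)^(n+1).
So c_n = 1/(-18)^(n+1):
  c_0 = 1/(-18)^1 = -1/18.
  c_1 = 1/(-18)^2 = 1/324.
The series is valid for |w/d| < 1, i.e. |z − z₀| < |d|.
Radius of convergence: R = |-9 − z₀| = |-18| = 18 (distance from z₀ to the singularity z = -9).

c_0 = -1/18, c_1 = 1/324; R = 18.


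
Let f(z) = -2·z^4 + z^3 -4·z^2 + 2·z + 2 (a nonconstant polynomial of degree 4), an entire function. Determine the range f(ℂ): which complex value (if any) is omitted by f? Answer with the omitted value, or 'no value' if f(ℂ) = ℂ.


Little Picard bounds the complement of f(ℂ) to at most one point.
For every w ∈ ℂ, the equation p(z) − w = 0 is a nonconstant polynomial in z and hence has at least one root by the fundamental theorem of algebra. So p is surjective onto ℂ, omitting no value.

Omitted value: no value.


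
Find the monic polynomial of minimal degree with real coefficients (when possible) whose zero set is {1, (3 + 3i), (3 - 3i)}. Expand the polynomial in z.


The polynomial is p(z) = ∏_{α ∈ S} (z − α), where S = {1, (3 + 3i), (3 - 3i)}.
Expanding the product yields: p(z) = z^3 -7·z^2 + 24·z -18.
Note conjugate pairs combine to real quadratics: (z − (3+3i))(z − (3−3i)) = z² − 6z + 18.
The resulting polynomial has degree 3 and real coefficients as required.

p(z) = z^3 -7·z^2 + 24·z -18.


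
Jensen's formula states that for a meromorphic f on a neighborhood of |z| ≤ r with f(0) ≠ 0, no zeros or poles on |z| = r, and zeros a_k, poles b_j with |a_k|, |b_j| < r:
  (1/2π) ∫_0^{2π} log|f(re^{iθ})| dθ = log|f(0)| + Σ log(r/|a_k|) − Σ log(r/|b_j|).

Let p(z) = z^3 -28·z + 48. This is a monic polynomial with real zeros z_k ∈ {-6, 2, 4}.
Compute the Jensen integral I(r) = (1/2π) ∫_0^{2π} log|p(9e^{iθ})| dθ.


Zeros: -6, 2, 4; r = 9.
Inside |z| < r: -6, 2, 4. Outside (|z| ≥ r): ∅.
p(0) = 48, so log|p(0)| = log(48) = 3.8712.
Apply Jensen: I(r) = log|p(0)| + Σ_k log(r/|z_k|), summed over zeros inside |z| < r.
  log(r/|z_k|) for z_k = -6: log(9/6) = 0.4055
  log(r/|z_k|) for z_k = 2: log(9/2) = 1.5041
  log(r/|z_k|) for z_k = 4: log(9/4) = 0.8109
Sum over inside zeros: 2.7205.
I(r) = log|p(0)| + (inside sum) = 3.8712 + 2.7205 = 6.5917.
Closed form (all zeros inside, monic): I(r) = n·log(r) = 3·log(9) = 6.5917. ✓

I(r) ≈ 6.5917.


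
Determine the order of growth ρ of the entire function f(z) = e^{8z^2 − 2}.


|e^{8z^2 − 2}| = e^{Re(8·z^2) + -2} ≤ e^{8|z|^2 + -2} = e^{8r^2 + -2} on |z| = r, so ρ ≤ 2. Choosing z on |z|=r so that 8·z^2 is real positive (always possible by picking arg z appropriately) gives |f(z)| = e^{8r^2 + -2}, matching the bound. The additive constant -2 does not affect log log M(r) ~ 2·log r. Hence ρ = 2.
Therefore ρ = 2.

Order ρ = 2.


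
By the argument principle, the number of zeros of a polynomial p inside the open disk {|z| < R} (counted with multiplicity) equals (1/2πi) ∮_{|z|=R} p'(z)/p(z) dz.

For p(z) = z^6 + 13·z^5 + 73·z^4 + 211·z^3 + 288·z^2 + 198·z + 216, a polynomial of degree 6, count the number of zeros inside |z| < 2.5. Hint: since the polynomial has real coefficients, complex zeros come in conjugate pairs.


The zeros of p are: (0 + 1i), (0 - 1i), -3, -4, (-3 + 3i), (-3 - 3i).
Their magnitudes are: 1, 1, 3, 4, 4.243, 4.243.
Zeros with |z| < R = 2.5: (0 + 1i), (0 - 1i).
Count = 2.
By the argument principle, (1/2πi) ∮_{|z|=R} p'(z)/p(z) dz equals exactly this count.

Number of zeros inside |z| < 2.5: 2.


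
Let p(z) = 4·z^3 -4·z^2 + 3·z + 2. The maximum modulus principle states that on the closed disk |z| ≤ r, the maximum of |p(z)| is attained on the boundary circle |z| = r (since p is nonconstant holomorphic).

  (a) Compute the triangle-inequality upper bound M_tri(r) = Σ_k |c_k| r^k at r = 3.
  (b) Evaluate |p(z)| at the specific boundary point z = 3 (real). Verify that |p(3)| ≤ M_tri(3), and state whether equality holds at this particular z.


Coefficients: c_0 = 2, c_1 = 3, c_2 = -4, c_3 = 4. Radius r = 3.
Part (a). Triangle bound: M_tri(r) = Σ_k |c_k| r^k
  = |2|·3^0 + |3|·3^1 + |-4|·3^2 + |4|·3^3
  = 2 + 9 + 36 + 108 = 155.
This bounds M(r) := max_{|z|=r} |p(z)| from above; equality holds iff all terms c_k z^k can be made to align in phase at a single z on |z|=r.
Part (b). At z = 3 (real, on the circle |z| = r):
  p(3) = (2)·3^0 + (3)·3^1 + (-4)·3^2 + (4)·3^3 = 83.
  |p(3)| = 83.
Check: |p(3)| = 83 ≤ 155 = M_tri(3). ✓ Equality does not hold at z = 3 (the coefficients have mixed signs, so the terms do not all align in phase there).

M_tri(3) = 155; |p(3)| = 83; equality at z=3: no.


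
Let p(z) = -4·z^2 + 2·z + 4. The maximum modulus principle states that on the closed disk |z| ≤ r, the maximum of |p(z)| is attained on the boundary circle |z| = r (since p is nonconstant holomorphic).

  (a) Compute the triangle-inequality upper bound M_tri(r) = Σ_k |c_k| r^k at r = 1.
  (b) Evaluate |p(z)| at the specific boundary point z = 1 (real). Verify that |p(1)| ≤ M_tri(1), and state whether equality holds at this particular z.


Coefficients: c_0 = 4, c_1 = 2, c_2 = -4. Radius r = 1.
Part (a). Triangle bound: M_tri(r) = Σ_k |c_k| r^k
  = |4|·1^0 + |2|·1^1 + |-4|·1^2
  = 4 + 2 + 4 = 10.
This bounds M(r) := max_{|z|=r} |p(z)| from above; equality holds iff all terms c_k z^k can be made to align in phase at a single z on |z|=r.
Part (b). At z = 1 (real, on the circle |z| = r):
  p(1) = (4)·1^0 + (2)·1^1 + (-4)·1^2 = 2.
  |p(1)| = 2.
Check: |p(1)| = 2 ≤ 10 = M_tri(1). ✓ Equality does not hold at z = 1 (the coefficients have mixed signs, so the terms do not all align in phase there).

M_tri(1) = 10; |p(1)| = 2; equality at z=1: no.


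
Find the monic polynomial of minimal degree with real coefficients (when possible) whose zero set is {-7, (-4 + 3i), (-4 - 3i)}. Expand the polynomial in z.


The polynomial is p(z) = ∏_{α ∈ S} (z − α), where S = {-7, (-4 + 3i), (-4 - 3i)}.
Expanding the product yields: p(z) = z^3 + 15·z^2 + 81·z + 175.
Note conjugate pairs combine to real quadratics: (z − (-4+3i))(z − (-4−3i)) = z² + 8z + 25.
The resulting polynomial has degree 3 and real coefficients as required.

p(z) = z^3 + 15·z^2 + 81·z + 175.


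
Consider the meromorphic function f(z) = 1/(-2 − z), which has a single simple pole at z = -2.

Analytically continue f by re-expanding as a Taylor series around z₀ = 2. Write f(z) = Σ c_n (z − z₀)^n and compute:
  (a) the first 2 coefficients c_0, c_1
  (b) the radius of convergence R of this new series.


Let w = z − z₀, so z = z₀ + w.
Then -2 − z = -2 − (z₀ + w) = (-2 − z₀) − w = -4 − w.
f(z) = 1/(-4 − w) = (1/(-4)) · 1/(1 − w/(-4)) = Σ_{n≥0} w^n / (-4)^(n+1).
So c_n = 1/(-4)^(n+1):
  c_0 = 1/(-4)^1 = -1/4.
  c_1 = 1/(-4)^2 = 1/16.
The series is valid for |w/d| < 1, i.e. |z − z₀| < |d|.
Radius of convergence: R = |-2 − z₀| = |-4| = 4 (distance from z₀ to the singularity z = -2).

c_0 = -1/4, c_1 = 1/16; R = 4.


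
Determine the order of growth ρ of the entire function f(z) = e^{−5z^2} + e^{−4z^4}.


Each summand is entire of order 2 and 4 respectively (as in the single-exponential case). The order of a sum is at most the max of the orders, so ρ ≤ 4. For the lower bound: on |z|=r choose arg z so that -4z^4 is real positive; then |e^{-4z^4}| = e^{4r^4} while |e^{-5z^2}| ≤ e^{5r^2} = o(e^{4r^4}). So |f| ≥ e^{4r^4}(1 − o(1)) and ρ ≥ 4. Hence ρ = max(2, 4) = 4.
Therefore ρ = 4.

Order ρ = 4.


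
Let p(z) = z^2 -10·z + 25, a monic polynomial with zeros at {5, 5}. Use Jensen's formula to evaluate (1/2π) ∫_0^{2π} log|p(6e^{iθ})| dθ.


Zeros: 5, 5; r = 6.
Inside |z| < r: 5, 5. Outside (|z| ≥ r): ∅.
p(0) = 25, so log|p(0)| = log(25) = 3.2189.
Apply Jensen: I(r) = log|p(0)| + Σ_k log(r/|z_k|), summed over zeros inside |z| < r.
  log(r/|z_k|) for z_k = 5: log(6/5) = 0.1823
  log(r/|z_k|) for z_k = 5: log(6/5) = 0.1823
Sum over inside zeros: 0.3646.
I(r) = log|p(0)| + (inside sum) = 3.2189 + 0.3646 = 3.5835.
Closed form (all zeros inside, monic): I(r) = n·log(r) = 2·log(6) = 3.5835. ✓

I(r) ≈ 3.5835.


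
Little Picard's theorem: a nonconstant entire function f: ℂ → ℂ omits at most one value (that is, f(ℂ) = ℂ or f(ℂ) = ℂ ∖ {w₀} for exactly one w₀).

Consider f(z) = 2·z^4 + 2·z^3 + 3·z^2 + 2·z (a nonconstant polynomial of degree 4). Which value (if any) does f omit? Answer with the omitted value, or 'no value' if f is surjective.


Little Picard bounds the complement of f(ℂ) to at most one point.
For every w ∈ ℂ, the equation p(z) − w = 0 is a nonconstant polynomial in z and hence has at least one root by the fundamental theorem of algebra. So p is surjective onto ℂ, omitting no value.

Omitted value: no value.


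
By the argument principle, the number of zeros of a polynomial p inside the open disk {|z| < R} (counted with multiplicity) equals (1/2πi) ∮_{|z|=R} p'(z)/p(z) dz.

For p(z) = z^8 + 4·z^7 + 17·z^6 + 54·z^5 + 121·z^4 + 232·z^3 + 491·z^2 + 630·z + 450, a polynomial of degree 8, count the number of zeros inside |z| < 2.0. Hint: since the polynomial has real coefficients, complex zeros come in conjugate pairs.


The zeros of p are: (-2 + 1i), (-2 - 1i), (1 + 2i), (1 - 2i), (-1 + 1i), (-1 - 1i), (0 + 3i), (0 - 3i).
Their magnitudes are: 2.236, 2.236, 2.236, 2.236, 1.414, 1.414, 3, 3.
Zeros with |z| < R = 2.0: (-1 + 1i), (-1 - 1i).
Count = 2.
By the argument principle, (1/2πi) ∮_{|z|=R} p'(z)/p(z) dz equals exactly this count.

Number of zeros inside |z| < 2.0: 2.


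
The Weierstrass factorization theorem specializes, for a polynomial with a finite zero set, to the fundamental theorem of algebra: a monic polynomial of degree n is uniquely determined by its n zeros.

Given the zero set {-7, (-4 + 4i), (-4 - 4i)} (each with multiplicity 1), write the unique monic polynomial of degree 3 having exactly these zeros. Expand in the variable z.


The polynomial is p(z) = ∏_{α ∈ S} (z − α), where S = {-7, (-4 + 4i), (-4 - 4i)}.
Expanding the product yields: p(z) = z^3 + 15·z^2 + 88·z + 224.
Note conjugate pairs combine to real quadratics: (z − (-4+4i))(z − (-4−4i)) = z² + 8z + 32.
The resulting polynomial has degree 3 and real coefficients as required.

p(z) = z^3 + 15·z^2 + 88·z + 224.


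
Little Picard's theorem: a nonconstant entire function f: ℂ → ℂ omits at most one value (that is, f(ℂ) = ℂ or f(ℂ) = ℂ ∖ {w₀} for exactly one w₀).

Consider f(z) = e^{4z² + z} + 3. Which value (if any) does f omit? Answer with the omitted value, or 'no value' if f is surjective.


Little Picard bounds the complement of f(ℂ) to at most one point.
The exponent g(z) = 4z² + z is a nonconstant polynomial, hence surjective onto ℂ. So e^{g(z)} takes every value in {e^w : w ∈ ℂ} = ℂ ∖ {0}. Adding 3 shifts the range to ℂ ∖ {3}. f omits exactly 3.

Omitted value: 3.


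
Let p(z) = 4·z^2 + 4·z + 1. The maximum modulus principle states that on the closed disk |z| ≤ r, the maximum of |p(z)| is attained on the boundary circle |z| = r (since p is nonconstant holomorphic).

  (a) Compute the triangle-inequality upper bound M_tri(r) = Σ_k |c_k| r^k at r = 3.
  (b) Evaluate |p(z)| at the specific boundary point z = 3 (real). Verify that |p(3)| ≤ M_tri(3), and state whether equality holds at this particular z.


Coefficients: c_0 = 1, c_1 = 4, c_2 = 4. Radius r = 3.
Part (a). Triangle bound: M_tri(r) = Σ_k |c_k| r^k
  = |1|·3^0 + |4|·3^1 + |4|·3^2
  = 1 + 12 + 36 = 49.
This bounds M(r) := max_{|z|=r} |p(z)| from above; equality holds iff all terms c_k z^k can be made to align in phase at a single z on |z|=r.
Part (b). At z = 3 (real, on the circle |z| = r):
  p(3) = (1)·3^0 + (4)·3^1 + (4)·3^2 = 49.
  |p(3)| = 49.
Since all nonzero coefficients share the same sign, |p(3)| = 49 = M_tri(3); the triangle bound is attained at z = 3, so in fact M(r) = 49.

M_tri(3) = 49; |p(3)| = 49; equality at z=3: yes.


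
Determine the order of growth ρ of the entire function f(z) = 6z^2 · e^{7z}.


M(r) = max_{|z|=r} |6|·|z|^2·|e^{7z}| = 6·r^2 · e^{7r^1} (the factors attain their maxima compatibly on |z|=r). Then log M(r) = log 6 + 2·log r + 7r^1, dominated by the last term, so log log M(r) ~ 1·log r. The polynomial factor 6z^2 contributes only a log r term and does not affect the order. ρ = 1.
Therefore ρ = 1.

Order ρ = 1.


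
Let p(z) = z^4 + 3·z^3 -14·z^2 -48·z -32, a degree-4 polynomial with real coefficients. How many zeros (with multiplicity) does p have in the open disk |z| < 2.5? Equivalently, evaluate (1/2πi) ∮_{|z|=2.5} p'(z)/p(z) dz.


The zeros of p are: -1, -2, -4, 4.
Their magnitudes are: 1, 2, 4, 4.
Zeros with |z| < R = 2.5: -1, -2.
Count = 2.
By the argument principle, (1/2πi) ∮_{|z|=R} p'(z)/p(z) dz equals exactly this count.

Number of zeros inside |z| < 2.5: 2.


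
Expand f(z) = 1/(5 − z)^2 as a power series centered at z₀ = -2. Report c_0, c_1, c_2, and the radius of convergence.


Let w = z − z₀, so z = z₀ + w.
Then 5 − z = 5 − (z₀ + w) = (5 − z₀) − w = 7 − w.
f(z) = 1/(7 − w)^2 = (1/(7)^2) · (1 − w/(7))^{−2}.
By the binomial series (1−u)^{−2} = Σ_{n≥0} C(n+1, 1) u^n for |u|<1, with u = w/(7):
  c_n = C(n+1, 1) / (7)^(n+2).
  c_0 = 1/(7)^2 = 1/49.
  c_1 = 2/(7)^3 = 2/343.
  c_2 = 3/(7)^4 = 3/2401.
The series is valid for |w/d| < 1, i.e. |z − z₀| < |d|.
Radius of convergence: R = |5 − z₀| = |7| = 7 (distance from z₀ to the singularity z = 5).

c_0 = 1/49, c_1 = 2/343, c_2 = 3/2401; R = 7.


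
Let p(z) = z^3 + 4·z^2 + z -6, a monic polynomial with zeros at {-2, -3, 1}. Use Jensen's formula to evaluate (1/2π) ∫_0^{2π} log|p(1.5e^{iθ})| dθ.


Zeros: -3, -2, 1; r = 1.5.
Inside |z| < r: 1. Outside (|z| ≥ r): -3, -2.
p(0) = -6, so log|p(0)| = log(6) = 1.7918.
Apply Jensen: I(r) = log|p(0)| + Σ_k log(r/|z_k|), summed over zeros inside |z| < r.
  log(r/|z_k|) for z_k = 1: log(1.5/1) = 0.4055
  Outside zeros (-3, -2) contribute nothing to the Jensen sum.
Sum over inside zeros: 0.4055.
I(r) = log|p(0)| + (inside sum) = 1.7918 + 0.4055 = 2.1972.
Note: since some zeros are outside |z| ≤ r, the simplified n·log(r) form does NOT apply — only the inside zeros contribute.

I(r) ≈ 2.1972.


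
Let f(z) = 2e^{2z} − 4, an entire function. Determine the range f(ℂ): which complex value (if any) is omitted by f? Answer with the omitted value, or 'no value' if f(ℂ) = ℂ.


Little Picard bounds the complement of f(ℂ) to at most one point.
e^{2z} is never zero on ℂ, so 2·e^{2z} takes every value in ℂ ∖ {0}. Adding -4 shifts the range to ℂ ∖ {-4}. Thus f omits exactly the value -4.

Omitted value: -4.
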